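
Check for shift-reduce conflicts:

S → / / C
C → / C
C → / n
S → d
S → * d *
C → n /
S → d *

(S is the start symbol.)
Yes — I4: [S → d .] vs [S → d . *]; I12: [C → / n .] vs [C → n . /]

A shift-reduce conflict occurs when an LR(0) state has both:
  - a complete (reduce) item [A → α .] (dot at the end), and
  - a shift item [B → β . c γ] (dot before a terminal).

Augment with S' → S and build the canonical LR(0) collection (I0 = CLOSURE({[S' → . S]}), then GOTO on every symbol after a dot until no new states appear). It has 15 states:
  I0: { [S → . * d *], [S → . / / C], [S → . d *], [S → . d], [S' → . S] }  — shift
  I1: { [S → * . d *] }  — shift
  I2: { [S → / . / C] }  — shift
  I3: { [S' → S .] }  — accept
  I4: { [S → d . *], [S → d .] }  — shift, reduce
  I5: { [S → d * .] }  — reduce
  I6: { [C → . / C], [C → . / n], [C → . n /], [S → / / . C] }  — shift
  I7: { [C → . / C], [C → . / n], [C → . n /], [C → / . C], [C → / . n] }  — shift
  I8: { [S → / / C .] }  — reduce
  I9: { [C → n . /] }  — shift
  I10: { [C → n / .] }  — reduce
  I11: { [C → / C .] }  — reduce
  I12: { [C → / n .], [C → n . /] }  — shift, reduce
  I13: { [S → * d . *] }  — shift
  I14: { [S → * d * .] }  — reduce

I4 contains reduce item [S → d .] and shift item [S → d . *] — shift-reduce conflict.
I12 contains reduce item [C → / n .] and shift item [C → n . /] — shift-reduce conflict.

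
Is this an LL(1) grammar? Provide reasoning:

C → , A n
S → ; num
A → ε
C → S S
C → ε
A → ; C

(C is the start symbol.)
Yes, the grammar is LL(1).

A grammar is LL(1) if for each non-terminal N with multiple productions, the predict sets of those productions are pairwise disjoint, where PREDICT(N → α) = (FIRST(α) \ {ε}) ∪ (FOLLOW(N) if α ⇒* ε).

Relevant sets:
  FIRST(S) = { ';' }
  FOLLOW(C) = { $, 'n' }
  FOLLOW(A) = { 'n' }

For C:
  PREDICT(C → ',' A n) = { ',' }
  PREDICT(C → S S) = { ';' }
  PREDICT(C → ε) = { $, 'n' }
For A:
  PREDICT(A → ε) = { 'n' }
  PREDICT(A → ';' C) = { ';' }
S has a single production, so nothing to check there.

All predict sets are disjoint. The grammar IS LL(1).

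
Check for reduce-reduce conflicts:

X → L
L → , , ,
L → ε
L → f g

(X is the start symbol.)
A reduce-reduce conflict occurs when an LR(0) state has two complete items [A → α .] and [B → β .] — both call for a reduction, and with no lookahead the parser cannot choose between them.

Augment with X' → X and build the canonical LR(0) collection (I0 = CLOSURE({[X' → . X]}), then GOTO on every symbol after a dot until no new states appear). It has 8 states:
  I0: { [L → . , , ,], [L → . f g], [L → .], [X → . L], [X' → . X] }  — shift, reduce
  I1: { [L → , . , ,] }  — shift
  I2: { [X → L .] }  — reduce
  I3: { [X' → X .] }  — accept
  I4: { [L → f . g] }  — shift
  I5: { [L → f g .] }  — reduce
  I6: { [L → , , . ,] }  — shift
  I7: { [L → , , , .] }  — reduce

No state contains more than one complete item.

Answer: No reduce-reduce conflicts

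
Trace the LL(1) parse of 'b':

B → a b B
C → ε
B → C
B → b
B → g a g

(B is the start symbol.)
Stack is shown with the top on the left.

Stack  Input  Action
--------------------
B $    b $    output B → b
b $    b $    match 'b'
$      $      accept

The string is accepted.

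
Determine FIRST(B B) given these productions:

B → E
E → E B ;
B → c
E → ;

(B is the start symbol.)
FIRST sets of the non-terminals involved (from the grammar, by fixed-point iteration):
  FIRST(B) = { ';', 'c' }

To compute FIRST(B B), process the symbols left to right:
Symbol B is a non-terminal. Add FIRST(B) \ {ε} = { ';', 'c' }
B is not nullable (ε ∉ FIRST(B)), so stop here.
FIRST(B B) = { ';', 'c' }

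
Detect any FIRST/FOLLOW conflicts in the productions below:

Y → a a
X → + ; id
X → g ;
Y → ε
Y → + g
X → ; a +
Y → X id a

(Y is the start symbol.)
No FIRST/FOLLOW conflicts.

A FIRST/FOLLOW conflict occurs when a non-terminal N has a nullable alternative N → β (β ⇒* ε) and another alternative N → α with FIRST(α) ∩ FOLLOW(N) ≠ ∅: on such a lookahead the parser cannot decide between expanding α and letting N vanish via β.

Nullable non-terminals: Y.
FIRST sets used below: FIRST(X) = { '+', ';', 'g' }

Y: nullable alternative(s) Y → ε; FOLLOW(Y) = { $ }
  Y → a a: FIRST \ {ε} = { 'a' } — disjoint from FOLLOW(Y)
  Y → ε: FIRST \ {ε} = { } — this is the only nullable alternative, skip
  Y → + g: FIRST \ {ε} = { '+' } — disjoint from FOLLOW(Y)
  Y → X id a: FIRST \ {ε} = { '+', ';', 'g' } — disjoint from FOLLOW(Y)

X has no nullable alternative, so no FIRST/FOLLOW check is needed there.

No FIRST/FOLLOW conflicts found.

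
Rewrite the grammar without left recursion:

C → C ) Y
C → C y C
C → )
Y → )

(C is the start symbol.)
C is directly left-recursive. The standard transformation for
  A → A α₁ | ... | A α_m | β₁ | ... | β_n
is
  A  → β₁ A' | ... | β_n A'
  A' → α₁ A' | ... | α_m A' | ε

C → ) becomes C → ) C'
C → C ) Y becomes C' → ) Y C'
C → C y C becomes C' → y C C'
Add C' → ε

Productions for other non-terminals are unchanged:
  Y → )

Resulting grammar:
C → ) C'
C' → ) Y C'
C' → y C C'
C' → ε
Y → )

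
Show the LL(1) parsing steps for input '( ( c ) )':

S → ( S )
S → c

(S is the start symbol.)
Stack is shown with the top on the left.

Stack      Input        Action
------------------------------
S $        ( ( c ) ) $  output S → ( S )
( S ) $    ( ( c ) ) $  match '('
S ) $      ( c ) ) $    output S → ( S )
( S ) ) $  ( c ) ) $    match '('
S ) ) $    c ) ) $      output S → c
c ) ) $    c ) ) $      match 'c'
) ) $      ) ) $        match ')'
) $        ) $          match ')'
$          $            accept

The string is accepted.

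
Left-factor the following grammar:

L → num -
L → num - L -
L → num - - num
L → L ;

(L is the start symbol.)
L → num - L'
L' → ε
L' → L -
L' → - num
L → L ;

Left-factoring transforms A → αβ₁ | αβ₂ into A → αA' and A' → β₁ | β₂
(α is the longest common prefix among the alternatives). Repeat until
no nonterminal has two alternatives with a common prefix.

Round 1: L has alternatives sharing prefix 'num -'. Introduce L': L → num - L'
  Add: L' → ε
  Add: L' → L -
  Add: L' → - num

No remaining common prefixes — done.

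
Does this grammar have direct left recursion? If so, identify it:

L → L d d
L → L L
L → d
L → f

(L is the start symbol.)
Direct left recursion occurs when N → N α for some non-terminal N (the right-hand side begins with the left-hand side itself).

L → L d d: LEFT RECURSIVE (starts with L)
L → L L: LEFT RECURSIVE (starts with L)
L → d: starts with d
L → f: starts with f

The grammar has direct left recursion on: L.

Answer: Yes, L is left-recursive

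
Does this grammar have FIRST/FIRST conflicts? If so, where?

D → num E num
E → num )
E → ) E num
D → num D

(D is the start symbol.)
Yes. D → num E num / D → num D on { 'num' }

Productions for D:
  D → num E num: FIRST = { 'num' }
  D → num D: FIRST = { 'num' }
Productions for E:
  E → num ): FIRST = { 'num' }
  E → ) E num: FIRST = { ')' }

Conflict for D: D → num E num and D → num D
  Overlap: { 'num' }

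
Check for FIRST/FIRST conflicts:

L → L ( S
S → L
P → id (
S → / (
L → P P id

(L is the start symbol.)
A FIRST/FIRST conflict occurs when two productions N → α and N → β for the same non-terminal have FIRST(α) ∩ FIRST(β) ≠ ∅ (with ε ∈ FIRST of a nullable right-hand side, so two nullable alternatives also conflict).

FIRST sets of the non-terminals at (or reachable through a nullable prefix from) the front of some alternative:
  FIRST(L) = { 'id' }
  FIRST(P) = { 'id' }

Productions for L:
  L → L ( S: FIRST = { 'id' }
  L → P P id: FIRST = { 'id' }
Productions for S:
  S → L: FIRST = { 'id' }
  S → / (: FIRST = { '/' }
P has only one production, so no FIRST/FIRST conflict is possible there.

Conflict for L: L → L ( S and L → P P id
  Overlap: { 'id' }

Answer: Yes. L → L '(' S / L → P P id on { 'id' }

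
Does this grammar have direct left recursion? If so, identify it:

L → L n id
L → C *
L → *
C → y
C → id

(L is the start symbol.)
Yes, L is left-recursive

Direct left recursion occurs when N → N α for some non-terminal N (the right-hand side begins with the left-hand side itself).

L → L n id: LEFT RECURSIVE (starts with L)
L → C *: starts with C
L → *: starts with '*'
C → y: starts with y
C → id: starts with id

The grammar has direct left recursion on: L.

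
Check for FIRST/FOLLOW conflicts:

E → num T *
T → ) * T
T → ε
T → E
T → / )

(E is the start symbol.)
No FIRST/FOLLOW conflicts.

Nullable non-terminals: T.
FIRST sets used below: FIRST(E) = { 'num' }

T: nullable alternative(s) T → ε; FOLLOW(T) = { '*' }
  T → ) * T: FIRST \ {ε} = { ')' } — disjoint from FOLLOW(T)
  T → ε: FIRST \ {ε} = { } — this is the only nullable alternative, skip
  T → E: FIRST \ {ε} = { 'num' } — disjoint from FOLLOW(T)
  T → / ): FIRST \ {ε} = { '/' } — disjoint from FOLLOW(T)

E has no nullable alternative, so no FIRST/FOLLOW check is needed there.

No FIRST/FOLLOW conflicts found.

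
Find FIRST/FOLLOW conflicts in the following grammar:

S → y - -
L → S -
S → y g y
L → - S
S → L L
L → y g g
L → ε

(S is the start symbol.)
Yes. S → y '-' '-' with FOLLOW(S) on { 'y' }; S → y g y with FOLLOW(S) on { 'y' }; L → S '-' with FOLLOW(L) on { '-', 'y' }; L → '-' S with FOLLOW(L) on { '-' }; L → y g g with FOLLOW(L) on { 'y' }

A FIRST/FOLLOW conflict occurs when a non-terminal N has a nullable alternative N → β (β ⇒* ε) and another alternative N → α with FIRST(α) ∩ FOLLOW(N) ≠ ∅: on such a lookahead the parser cannot decide between expanding α and letting N vanish via β.

Nullable non-terminals: L, S.
FIRST sets used below: FIRST(S) = { '-', 'y', ε }, FIRST(L) = { '-', 'y', ε }

L: nullable alternative(s) L → ε; FOLLOW(L) = { $, '-', 'y' }
  L → S -: FIRST \ {ε} = { '-', 'y' } — overlaps FOLLOW(L) on { '-', 'y' }: CONFLICT
  L → - S: FIRST \ {ε} = { '-' } — overlaps FOLLOW(L) on { '-' }: CONFLICT
  L → y g g: FIRST \ {ε} = { 'y' } — overlaps FOLLOW(L) on { 'y' }: CONFLICT
  L → ε: FIRST \ {ε} = { } — this is the only nullable alternative, skip

S: nullable alternative(s) S → L L; FOLLOW(S) = { $, '-', 'y' }
  S → y - -: FIRST \ {ε} = { 'y' } — overlaps FOLLOW(S) on { 'y' }: CONFLICT
  S → y g y: FIRST \ {ε} = { 'y' } — overlaps FOLLOW(S) on { 'y' }: CONFLICT
  S → L L: FIRST \ {ε} = { '-', 'y' } — this is the only nullable alternative, skip

So the grammar has 5 FIRST/FOLLOW conflicts (marked CONFLICT above).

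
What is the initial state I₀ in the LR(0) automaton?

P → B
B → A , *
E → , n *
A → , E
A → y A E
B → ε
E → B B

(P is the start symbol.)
{ [A → . , E], [A → . y A E], [B → . A , *], [B → .], [P → . B], [P' → . P] }

First, augment the grammar with P' → P
I₀ = CLOSURE({ [P' → . P] }):
  [P' → . P] has the dot before P: add [P → . B]
  [P → . B] has the dot before B: add [B → . A , *], [B → .]
  [B → . A , *] has the dot before A: add [A → . , E], [A → . y A E]
No further items can be added.

I₀ = { [A → . , E], [A → . y A E], [B → . A , *], [B → .], [P → . B], [P' → . P] }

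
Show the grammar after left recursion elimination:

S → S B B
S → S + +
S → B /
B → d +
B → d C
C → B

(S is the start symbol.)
S → B / S'
S' → B B S'
S' → + + S'
S' → ε
B → d +
B → d C
C → B

S is directly left-recursive. The standard transformation for
  A → A α₁ | ... | A α_m | β₁ | ... | β_n
is
  A  → β₁ A' | ... | β_n A'
  A' → α₁ A' | ... | α_m A' | ε

S → B / becomes S → B / S'
S → S B B becomes S' → B B S'
S → S + + becomes S' → + + S'
Add S' → ε

Productions for other non-terminals are unchanged:
  B → d +
  B → d C
  C → B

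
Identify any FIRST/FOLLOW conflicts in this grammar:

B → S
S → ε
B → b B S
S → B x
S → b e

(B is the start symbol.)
A FIRST/FOLLOW conflict occurs when a non-terminal N has a nullable alternative N → β (β ⇒* ε) and another alternative N → α with FIRST(α) ∩ FOLLOW(N) ≠ ∅: on such a lookahead the parser cannot decide between expanding α and letting N vanish via β.

Nullable non-terminals: B, S.
FIRST sets used below: FIRST(S) = { 'b', 'x', ε }, FIRST(B) = { 'b', 'x', ε }

B: nullable alternative(s) B → S; FOLLOW(B) = { $, 'b', 'x' }
  B → S: FIRST \ {ε} = { 'b', 'x' } — this is the only nullable alternative, skip
  B → b B S: FIRST \ {ε} = { 'b' } — overlaps FOLLOW(B) on { 'b' }: CONFLICT

S: nullable alternative(s) S → ε; FOLLOW(S) = { $, 'b', 'x' }
  S → ε: FIRST \ {ε} = { } — this is the only nullable alternative, skip
  S → B x: FIRST \ {ε} = { 'b', 'x' } — overlaps FOLLOW(S) on { 'b', 'x' }: CONFLICT
  S → b e: FIRST \ {ε} = { 'b' } — overlaps FOLLOW(S) on { 'b' }: CONFLICT

So the grammar has 3 FIRST/FOLLOW conflicts (marked CONFLICT above).

Answer: Yes. B → b B S with FOLLOW(B) on { 'b' }; S → B x with FOLLOW(S) on { 'b', 'x' }; S → b e with FOLLOW(S) on { 'b' }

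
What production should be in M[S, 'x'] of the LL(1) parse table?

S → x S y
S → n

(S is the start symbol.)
S → x S y

To find M[S, 'x'], we find productions for S where 'x' is in the predict set (PREDICT(N → α) = (FIRST(α) \ {ε}) ∪ (FOLLOW(N) if α ⇒* ε)).

S → x S y: PREDICT = { 'x' }
  'x' is in predict set, so this production goes in M[S, 'x']
S → n: PREDICT = { 'n' }

M[S, 'x'] = S → x S y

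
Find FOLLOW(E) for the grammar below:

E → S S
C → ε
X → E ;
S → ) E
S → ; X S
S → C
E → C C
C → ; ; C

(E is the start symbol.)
{ $, ')', ';' }

To compute FOLLOW(E), find every occurrence of E on a right-hand side N → α E β: add FIRST(β) \ {ε}, and if β is empty or nullable also add FOLLOW(N). Iterate to a fixed point.

E is the start symbol, so $ ∈ FOLLOW(E).
In X → E ;: E is followed by ';', add FIRST(';') \ {ε} = { ';' }
In S → ) E: E is at the end, add FOLLOW(S)

The FOLLOW sets referred to above (computed the same way, to a fixed point):
  FOLLOW(S) = { $, ')', ';' }

Taking the union: FOLLOW(E) = { $, ')', ';' }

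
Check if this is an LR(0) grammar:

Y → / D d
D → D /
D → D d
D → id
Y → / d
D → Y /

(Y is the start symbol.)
A grammar is LR(0) if no state in the canonical LR(0) collection has:
  - both a shift item (dot before a terminal) and a complete item (shift-reduce conflict), or
  - two or more complete items (reduce-reduce conflict; the accept item [Y' → Y .] counts as a complete item here).

Augment with Y' → Y and build the canonical LR(0) collection (I0 = CLOSURE({[Y' → . Y]}), then GOTO on every symbol after a dot until no new states appear). It has 10 states:
  I0: { [Y → . / D d], [Y → . / d], [Y' → . Y] }  — shift
  I1: { [D → . D /], [D → . D d], [D → . Y /], [D → . id], [Y → . / D d], [Y → . / d], [Y → / . D d], [Y → / . d] }  — shift
  I2: { [Y' → Y .] }  — accept
  I3: { [D → D . /], [D → D . d], [Y → / D . d] }  — shift
  I4: { [D → Y . /] }  — shift
  I5: { [Y → / d .] }  — reduce
  I6: { [D → id .] }  — reduce
  I7: { [D → Y / .] }  — reduce
  I8: { [D → D / .] }  — reduce
  I9: { [D → D d .], [Y → / D d .] }  — 2 reduces

Conflict in state I9:
  Reduce-reduce conflict: [D → D d .] and [Y → / D d .]
So the grammar is NOT LR(0).

Answer: No. Reduce-reduce conflict: [D → D d .] and [Y → / D d .]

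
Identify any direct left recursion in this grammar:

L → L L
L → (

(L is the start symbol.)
Direct left recursion occurs when N → N α for some non-terminal N (the right-hand side begins with the left-hand side itself).

L → L L: LEFT RECURSIVE (starts with L)
L → (: starts with '('

The grammar has direct left recursion on: L.

Answer: Yes, L is left-recursive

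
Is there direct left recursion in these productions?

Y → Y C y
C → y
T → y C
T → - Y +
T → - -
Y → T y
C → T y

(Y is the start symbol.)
Direct left recursion occurs when N → N α for some non-terminal N (the right-hand side begins with the left-hand side itself).

Y → Y C y: LEFT RECURSIVE (starts with Y)
C → y: starts with y
T → y C: starts with y
T → - Y +: starts with '-'
T → - -: starts with '-'
Y → T y: starts with T
C → T y: starts with T

The grammar has direct left recursion on: Y.

Answer: Yes, Y is left-recursive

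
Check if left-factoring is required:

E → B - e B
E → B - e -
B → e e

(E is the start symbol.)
Yes, E has productions with common prefix 'B - e'

Left-factoring is needed when two productions for the same non-terminal
share a common prefix on the right-hand side.

Productions for E:
  E → B - e B
  E → B - e -

Found common prefix 'B - e' in productions for E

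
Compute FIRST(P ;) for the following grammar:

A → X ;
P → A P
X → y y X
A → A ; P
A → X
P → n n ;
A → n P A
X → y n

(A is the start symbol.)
{ 'n', 'y' }

FIRST sets of the non-terminals involved (from the grammar, by fixed-point iteration):
  FIRST(P) = { 'n', 'y' }

To compute FIRST(P ;), process the symbols left to right:
Symbol P is a non-terminal. Add FIRST(P) \ {ε} = { 'n', 'y' }
P is not nullable (ε ∉ FIRST(P)), so stop here.
FIRST(P ;) = { 'n', 'y' }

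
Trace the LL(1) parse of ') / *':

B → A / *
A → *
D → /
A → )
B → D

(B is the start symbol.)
Stack is shown with the top on the left.

Stack    Input    Action
------------------------
B $      ) / * $  output B → A / *
A / * $  ) / * $  output A → )
) / * $  ) / * $  match ')'
/ * $    / * $    match '/'
* $      * $      match '*'
$        $        accept

The string is accepted.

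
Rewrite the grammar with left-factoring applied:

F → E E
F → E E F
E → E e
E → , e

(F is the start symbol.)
Left-factoring transforms A → αβ₁ | αβ₂ into A → αA' and A' → β₁ | β₂
(α is the longest common prefix among the alternatives). Repeat until
no nonterminal has two alternatives with a common prefix.

Round 1: F has alternatives sharing prefix 'E E'. Introduce F': F → E E F'
  Add: F' → ε
  Add: F' → F

No remaining common prefixes — done.

Resulting grammar:
F → E E F'
F' → ε
F' → F
E → E e
E → , e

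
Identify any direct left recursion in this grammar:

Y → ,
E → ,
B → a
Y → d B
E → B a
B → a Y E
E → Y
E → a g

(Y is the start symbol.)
No direct left recursion

Direct left recursion occurs when N → N α for some non-terminal N (the right-hand side begins with the left-hand side itself).

Y → ,: starts with ','
E → ,: starts with ','
B → a: starts with a
Y → d B: starts with d
E → B a: starts with B
B → a Y E: starts with a
E → Y: starts with Y
E → a g: starts with a

No direct left recursion found.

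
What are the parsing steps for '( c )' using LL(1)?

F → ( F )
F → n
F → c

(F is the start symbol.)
Stack is shown with the top on the left.

Stack    Input    Action
------------------------
F $      ( c ) $  output F → ( F )
( F ) $  ( c ) $  match '('
F ) $    c ) $    output F → c
c ) $    c ) $    match 'c'
) $      ) $      match ')'
$        $        accept

The string is accepted.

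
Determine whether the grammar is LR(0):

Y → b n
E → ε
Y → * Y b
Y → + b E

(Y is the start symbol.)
Augment with Y' → Y and build the canonical LR(0) collection (I0 = CLOSURE({[Y' → . Y]}), then GOTO on every symbol after a dot until no new states appear). It has 10 states:
  I0: { [Y → . * Y b], [Y → . + b E], [Y → . b n], [Y' → . Y] }  — shift
  I1: { [Y → * . Y b], [Y → . * Y b], [Y → . + b E], [Y → . b n] }  — shift
  I2: { [Y → + . b E] }  — shift
  I3: { [Y' → Y .] }  — accept
  I4: { [Y → b . n] }  — shift
  I5: { [Y → b n .] }  — reduce
  I6: { [E → .], [Y → + b . E] }  — reduce
  I7: { [Y → + b E .] }  — reduce
  I8: { [Y → * Y . b] }  — shift
  I9: { [Y → * Y b .] }  — reduce

Every state is either a pure shift/goto state or contains exactly one complete item and nothing to shift — no conflicts. The grammar is LR(0).

Answer: Yes, the grammar is LR(0)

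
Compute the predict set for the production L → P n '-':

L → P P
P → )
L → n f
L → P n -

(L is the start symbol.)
PREDICT(L → P n '-') = (FIRST(RHS) \ {ε}) ∪ (FOLLOW(L) if ε ∈ FIRST(RHS), i.e. RHS ⇒* ε)
FIRST(P) = { ')' }
FIRST(P n '-') = { ')' }
ε ∉ FIRST(P n '-'), so FOLLOW(L) is not added.
PREDICT(L → P n '-') = { ')' }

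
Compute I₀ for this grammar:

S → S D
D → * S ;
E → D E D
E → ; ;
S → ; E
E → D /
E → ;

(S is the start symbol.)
First, augment the grammar with S' → S
I₀ = CLOSURE({ [S' → . S] }):
  [S' → . S] has the dot before S: add [S → . S D], [S → . ; E]
No further items can be added.

I₀ = { [S → . ; E], [S → . S D], [S' → . S] }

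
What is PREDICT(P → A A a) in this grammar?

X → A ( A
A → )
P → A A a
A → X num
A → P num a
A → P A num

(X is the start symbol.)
{ ')' }

PREDICT(P → A A a) = (FIRST(RHS) \ {ε}) ∪ (FOLLOW(P) if ε ∈ FIRST(RHS), i.e. RHS ⇒* ε)
FIRST(A) = { ')' }
FIRST(A A a) = { ')' }
ε ∉ FIRST(A A a), so FOLLOW(P) is not added.
PREDICT(P → A A a) = { ')' }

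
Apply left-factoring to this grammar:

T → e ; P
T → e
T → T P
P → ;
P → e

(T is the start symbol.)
T → e T'
T' → ; P
T' → ε
T → T P
P → ;
P → e

Left-factoring transforms A → αβ₁ | αβ₂ into A → αA' and A' → β₁ | β₂
(α is the longest common prefix among the alternatives). Repeat until
no nonterminal has two alternatives with a common prefix.

Round 1: T has alternatives sharing prefix 'e'. Introduce T': T → e T'
  Add: T' → ; P
  Add: T' → ε

No remaining common prefixes — done.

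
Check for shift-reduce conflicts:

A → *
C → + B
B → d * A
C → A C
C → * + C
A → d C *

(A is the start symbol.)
Yes — I4: [A → * .] vs [C → * . + C]

Augment with A' → A and build the canonical LR(0) collection (I0 = CLOSURE({[A' → . A]}), then GOTO on every symbol after a dot until no new states appear). It has 16 states:
  I0: { [A → . *], [A → . d C *], [A' → . A] }  — shift
  I1: { [A → * .] }  — reduce
  I2: { [A' → A .] }  — accept
  I3: { [A → . *], [A → . d C *], [A → d . C *], [C → . * + C], [C → . + B], [C → . A C] }  — shift
  I4: { [A → * .], [C → * . + C] }  — shift, reduce
  I5: { [B → . d * A], [C → + . B] }  — shift
  I6: { [A → . *], [A → . d C *], [C → . * + C], [C → . + B], [C → . A C], [C → A . C] }  — shift
  I7: { [A → d C . *] }  — shift
  I8: { [A → d C * .] }  — reduce
  I9: { [C → A C .] }  — reduce
  I10: { [C → + B .] }  — reduce
  I11: { [B → d . * A] }  — shift
  I12: { [A → . *], [A → . d C *], [B → d * . A] }  — shift
  I13: { [B → d * A .] }  — reduce
  I14: { [A → . *], [A → . d C *], [C → * + . C], [C → . * + C], [C → . + B], [C → . A C] }  — shift
  I15: { [C → * + C .] }  — reduce

I4 contains reduce item [A → * .] and shift item [C → * . + C] — shift-reduce conflict.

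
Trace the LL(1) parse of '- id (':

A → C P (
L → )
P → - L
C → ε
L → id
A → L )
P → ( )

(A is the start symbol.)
Stack is shown with the top on the left.

Stack    Input     Action
-------------------------
A $      - id ( $  output A → C P (
C P ( $  - id ( $  output C → ε
P ( $    - id ( $  output P → - L
- L ( $  - id ( $  match '-'
L ( $    id ( $    output L → id
id ( $   id ( $    match 'id'
( $      ( $       match '('
$        $         accept

The string is accepted.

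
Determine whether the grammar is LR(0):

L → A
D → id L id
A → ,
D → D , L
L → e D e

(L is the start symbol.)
Yes, the grammar is LR(0)

Augment with L' → L and build the canonical LR(0) collection (I0 = CLOSURE({[L' → . L]}), then GOTO on every symbol after a dot until no new states appear). It has 12 states:
  I0: { [A → . ,], [L → . A], [L → . e D e], [L' → . L] }  — shift
  I1: { [A → , .] }  — reduce
  I2: { [L → A .] }  — reduce
  I3: { [L' → L .] }  — accept
  I4: { [D → . D , L], [D → . id L id], [L → e . D e] }  — shift
  I5: { [D → D . , L], [L → e D . e] }  — shift
  I6: { [A → . ,], [D → id . L id], [L → . A], [L → . e D e] }  — shift
  I7: { [D → id L . id] }  — shift
  I8: { [D → id L id .] }  — reduce
  I9: { [A → . ,], [D → D , . L], [L → . A], [L → . e D e] }  — shift
  I10: { [L → e D e .] }  — reduce
  I11: { [D → D , L .] }  — reduce

Every state is either a pure shift/goto state or contains exactly one complete item and nothing to shift — no conflicts. The grammar is LR(0).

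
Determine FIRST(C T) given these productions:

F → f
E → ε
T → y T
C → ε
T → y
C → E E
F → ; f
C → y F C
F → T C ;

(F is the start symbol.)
{ 'y' }

FIRST sets of the non-terminals involved (from the grammar, by fixed-point iteration):
  FIRST(C) = { 'y', ε }
  FIRST(T) = { 'y' }

To compute FIRST(C T), process the symbols left to right:
Symbol C is a non-terminal. Add FIRST(C) \ {ε} = { 'y' }
C is nullable (ε ∈ FIRST(C)), continue to the next symbol.
Symbol T is a non-terminal. Add FIRST(T) \ {ε} = { 'y' }
T is not nullable (ε ∉ FIRST(T)), so stop here.
FIRST(C T) = { 'y' }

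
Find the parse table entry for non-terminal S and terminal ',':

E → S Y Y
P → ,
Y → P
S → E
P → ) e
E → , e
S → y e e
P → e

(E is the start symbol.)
To find M[S, ','], we find productions for S where ',' is in the predict set (PREDICT(N → α) = (FIRST(α) \ {ε}) ∪ (FOLLOW(N) if α ⇒* ε)).

Relevant sets:
  FIRST(E) = { ',', 'y' }

S → E: PREDICT = { ',', 'y' }
  ',' is in predict set, so this production goes in M[S, ',']
S → y e e: PREDICT = { 'y' }

M[S, ','] = S → E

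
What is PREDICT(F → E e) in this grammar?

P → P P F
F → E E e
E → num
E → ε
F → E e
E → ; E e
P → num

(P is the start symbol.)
PREDICT(F → E e) = (FIRST(RHS) \ {ε}) ∪ (FOLLOW(F) if ε ∈ FIRST(RHS), i.e. RHS ⇒* ε)
FIRST(E) = { ';', 'num', ε }
FIRST(E e) = { ';', 'e', 'num' }
ε ∉ FIRST(E e), so FOLLOW(F) is not added.
PREDICT(F → E e) = { ';', 'e', 'num' }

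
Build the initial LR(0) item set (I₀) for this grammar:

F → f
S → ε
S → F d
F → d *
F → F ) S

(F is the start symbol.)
First, augment the grammar with F' → F
I₀ = CLOSURE({ [F' → . F] }):
  [F' → . F] has the dot before F: add [F → . f], [F → . d *], [F → . F ) S]
No further items can be added.

I₀ = { [F → . F ) S], [F → . d *], [F → . f], [F' → . F] }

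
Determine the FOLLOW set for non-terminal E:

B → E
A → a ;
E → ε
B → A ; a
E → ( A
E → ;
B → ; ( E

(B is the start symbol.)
In B → E: E is at the end, add FOLLOW(B)
In B → ; ( E: E is at the end, add FOLLOW(B)

The FOLLOW sets referred to above (computed the same way, to a fixed point):
  FOLLOW(B) = { $ }

Taking the union: FOLLOW(E) = { $ }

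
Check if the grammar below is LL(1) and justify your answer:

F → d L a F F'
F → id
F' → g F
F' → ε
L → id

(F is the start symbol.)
No. Predict set conflict for F': { 'g' }

A grammar is LL(1) if for each non-terminal N with multiple productions, the predict sets of those productions are pairwise disjoint, where PREDICT(N → α) = (FIRST(α) \ {ε}) ∪ (FOLLOW(N) if α ⇒* ε).

Relevant sets:
  FOLLOW(F') = { $, 'g' }

For F:
  PREDICT(F → d L a F F') = { 'd' }
  PREDICT(F → id) = { 'id' }
For F':
  PREDICT(F' → g F) = { 'g' }
  PREDICT(F' → ε) = { $, 'g' }
L has a single production, so nothing to check there.

Conflict found: Predict set conflict for F': { 'g' }
The grammar is NOT LL(1).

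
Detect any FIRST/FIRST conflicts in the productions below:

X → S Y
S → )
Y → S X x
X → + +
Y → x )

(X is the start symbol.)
No FIRST/FIRST conflicts.

A FIRST/FIRST conflict occurs when two productions N → α and N → β for the same non-terminal have FIRST(α) ∩ FIRST(β) ≠ ∅ (with ε ∈ FIRST of a nullable right-hand side, so two nullable alternatives also conflict).

FIRST sets of the non-terminals at (or reachable through a nullable prefix from) the front of some alternative:
  FIRST(S) = { ')' }

Productions for X:
  X → S Y: FIRST = { ')' }
  X → + +: FIRST = { '+' }
Productions for Y:
  Y → S X x: FIRST = { ')' }
  Y → x ): FIRST = { 'x' }
S has only one production, so no FIRST/FIRST conflict is possible there.

All alternatives of each non-terminal have pairwise disjoint FIRST sets.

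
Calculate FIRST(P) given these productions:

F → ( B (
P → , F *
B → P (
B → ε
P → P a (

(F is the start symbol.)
From P → , F *:
  - ',' is a terminal: add ',' and stop
From P → P a (:
  - P is the symbol being defined: contributes nothing new
    P is not nullable, so stop

Collecting: FIRST(P) = { ',' }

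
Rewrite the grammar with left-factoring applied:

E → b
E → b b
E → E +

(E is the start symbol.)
Left-factoring transforms A → αβ₁ | αβ₂ into A → αA' and A' → β₁ | β₂
(α is the longest common prefix among the alternatives). Repeat until
no nonterminal has two alternatives with a common prefix.

Round 1: E has alternatives sharing prefix 'b'. Introduce E': E → b E'
  Add: E' → ε
  Add: E' → b

No remaining common prefixes — done.

Resulting grammar:
E → b E'
E' → ε
E' → b
E → E +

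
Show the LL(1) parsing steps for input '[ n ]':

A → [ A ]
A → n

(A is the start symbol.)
LL(1) parsing maintains a stack (initially the start symbol over $) and the input. At each step: if the stack top is a terminal, match it against the current input token; if it is a non-terminal N, replace it with the RHS of M[N, lookahead] (the unique production whose predict set contains the lookahead).

Stack is shown with the top on the left.

Stack    Input    Action
------------------------
A $      [ n ] $  output A → [ A ]
[ A ] $  [ n ] $  match '['
A ] $    n ] $    output A → n
n ] $    n ] $    match 'n'
] $      ] $      match ']'
$        $        accept

The string is accepted.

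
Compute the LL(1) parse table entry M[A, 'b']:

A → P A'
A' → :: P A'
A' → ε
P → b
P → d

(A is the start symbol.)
To find M[A, 'b'], we find productions for A where 'b' is in the predict set (PREDICT(N → α) = (FIRST(α) \ {ε}) ∪ (FOLLOW(N) if α ⇒* ε)).

Relevant sets:
  FIRST(P) = { 'b', 'd' }

A → P A': PREDICT = { 'b', 'd' }
  'b' is in predict set, so this production goes in M[A, 'b']

M[A, 'b'] = A → P A'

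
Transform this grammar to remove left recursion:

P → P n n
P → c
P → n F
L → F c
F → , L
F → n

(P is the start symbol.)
P is directly left-recursive. The standard transformation for
  A → A α₁ | ... | A α_m | β₁ | ... | β_n
is
  A  → β₁ A' | ... | β_n A'
  A' → α₁ A' | ... | α_m A' | ε

P → c becomes P → c P'
P → n F becomes P → n F P'
P → P n n becomes P' → n n P'
Add P' → ε

Productions for other non-terminals are unchanged:
  L → F c
  F → , L
  F → n

Resulting grammar:
P → c P'
P → n F P'
P' → n n P'
P' → ε
L → F c
F → , L
F → n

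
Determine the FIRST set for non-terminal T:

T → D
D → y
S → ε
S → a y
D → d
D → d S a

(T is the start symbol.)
{ 'd', 'y' }

To compute FIRST(T), examine every production with T on the left-hand side, reading each right-hand side left to right until a non-nullable symbol is reached.

FIRST sets of the other non-terminals involved (by the same procedure, iterated to a fixed point):
  FIRST(D) = { 'd', 'y' }

From T → D:
  - D is a non-terminal: add FIRST(D) \ {ε} = { 'd', 'y' }
    D is not nullable, so stop

Collecting: FIRST(T) = { 'd', 'y' }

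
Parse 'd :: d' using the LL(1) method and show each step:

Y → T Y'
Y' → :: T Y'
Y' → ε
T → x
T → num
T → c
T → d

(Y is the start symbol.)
Stack is shown with the top on the left.

Stack      Input     Action
---------------------------
Y $        d :: d $  output Y → T Y'
T Y' $     d :: d $  output T → d
d Y' $     d :: d $  match 'd'
Y' $       :: d $    output Y' → :: T Y'
:: T Y' $  :: d $    match '::'
T Y' $     d $       output T → d
d Y' $     d $       match 'd'
Y' $       $         output Y' → ε
$          $         accept

The string is accepted.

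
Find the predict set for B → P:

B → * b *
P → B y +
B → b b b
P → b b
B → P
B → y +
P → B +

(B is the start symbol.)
PREDICT(B → P) = (FIRST(RHS) \ {ε}) ∪ (FOLLOW(B) if ε ∈ FIRST(RHS), i.e. RHS ⇒* ε)
FIRST(P) = { '*', 'b', 'y' }
FIRST(P) = { '*', 'b', 'y' }
ε ∉ FIRST(P), so FOLLOW(B) is not added.
PREDICT(B → P) = { '*', 'b', 'y' }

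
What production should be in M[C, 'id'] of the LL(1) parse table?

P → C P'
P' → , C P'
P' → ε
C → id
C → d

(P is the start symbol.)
To find M[C, 'id'], we find productions for C where 'id' is in the predict set (PREDICT(N → α) = (FIRST(α) \ {ε}) ∪ (FOLLOW(N) if α ⇒* ε)).

C → id: PREDICT = { 'id' }
  'id' is in predict set, so this production goes in M[C, 'id']
C → d: PREDICT = { 'd' }

M[C, 'id'] = C → id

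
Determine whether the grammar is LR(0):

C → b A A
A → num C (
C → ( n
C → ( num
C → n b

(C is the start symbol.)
Yes, the grammar is LR(0)

A grammar is LR(0) if no state in the canonical LR(0) collection has:
  - both a shift item (dot before a terminal) and a complete item (shift-reduce conflict), or
  - two or more complete items (reduce-reduce conflict; the accept item [C' → C .] counts as a complete item here).

Augment with C' → C and build the canonical LR(0) collection (I0 = CLOSURE({[C' → . C]}), then GOTO on every symbol after a dot until no new states appear). It has 13 states:
  I0: { [C → . ( n], [C → . ( num], [C → . b A A], [C → . n b], [C' → . C] }  — shift
  I1: { [C → ( . n], [C → ( . num] }  — shift
  I2: { [C' → C .] }  — accept
  I3: { [A → . num C (], [C → b . A A] }  — shift
  I4: { [C → n . b] }  — shift
  I5: { [C → n b .] }  — reduce
  I6: { [A → . num C (], [C → b A . A] }  — shift
  I7: { [A → num . C (], [C → . ( n], [C → . ( num], [C → . b A A], [C → . n b] }  — shift
  I8: { [A → num C . (] }  — shift
  I9: { [A → num C ( .] }  — reduce
  I10: { [C → b A A .] }  — reduce
  I11: { [C → ( n .] }  — reduce
  I12: { [C → ( num .] }  — reduce

Every state is either a pure shift/goto state or contains exactly one complete item and nothing to shift — no conflicts. The grammar is LR(0).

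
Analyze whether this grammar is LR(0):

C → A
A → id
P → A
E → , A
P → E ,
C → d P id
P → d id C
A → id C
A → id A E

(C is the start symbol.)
A grammar is LR(0) if no state in the canonical LR(0) collection has:
  - both a shift item (dot before a terminal) and a complete item (shift-reduce conflict), or
  - two or more complete items (reduce-reduce conflict; the accept item [C' → C .] counts as a complete item here).

Augment with C' → C and build the canonical LR(0) collection (I0 = CLOSURE({[C' → . C]}), then GOTO on every symbol after a dot until no new states appear). It has 18 states:
  I0: { [A → . id A E], [A → . id C], [A → . id], [C → . A], [C → . d P id], [C' → . C] }  — shift
  I1: { [C → A .] }  — reduce
  I2: { [C' → C .] }  — accept
  I3: { [A → . id A E], [A → . id C], [A → . id], [C → d . P id], [E → . , A], [P → . A], [P → . E ,], [P → . d id C] }  — shift
  I4: { [A → . id A E], [A → . id C], [A → . id], [A → id . A E], [A → id . C], [A → id .], [C → . A], [C → . d P id] }  — shift, reduce
  I5: { [A → id A . E], [C → A .], [E → . , A] }  — shift, reduce
  I6: { [A → id C .] }  — reduce
  I7: { [A → . id A E], [A → . id C], [A → . id], [E → , . A] }  — shift
  I8: { [A → id A E .] }  — reduce
  I9: { [E → , A .] }  — reduce
  I10: { [P → A .] }  — reduce
  I11: { [P → E . ,] }  — shift
  I12: { [C → d P . id] }  — shift
  I13: { [P → d . id C] }  — shift
  I14: { [A → . id A E], [A → . id C], [A → . id], [C → . A], [C → . d P id], [P → d id . C] }  — shift
  I15: { [P → d id C .] }  — reduce
  I16: { [C → d P id .] }  — reduce
  I17: { [P → E , .] }  — reduce

Conflict in state I4:
  Shift-reduce conflict between [A → id .] and [A → . id]
So the grammar is NOT LR(0).

Answer: No. Shift-reduce conflict between [A → id .] and [A → . id]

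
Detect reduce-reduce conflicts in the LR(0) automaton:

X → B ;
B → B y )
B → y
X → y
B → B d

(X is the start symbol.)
A reduce-reduce conflict occurs when an LR(0) state has two complete items [A → α .] and [B → β .] — both call for a reduction, and with no lookahead the parser cannot choose between them.

Augment with X' → X and build the canonical LR(0) collection (I0 = CLOSURE({[X' → . X]}), then GOTO on every symbol after a dot until no new states appear). It has 8 states:
  I0: { [B → . B d], [B → . B y )], [B → . y], [X → . B ;], [X → . y], [X' → . X] }  — shift
  I1: { [B → B . d], [B → B . y )], [X → B . ;] }  — shift
  I2: { [X' → X .] }  — accept
  I3: { [B → y .], [X → y .] }  — 2 reduces
  I4: { [X → B ; .] }  — reduce
  I5: { [B → B d .] }  — reduce
  I6: { [B → B y . )] }  — shift
  I7: { [B → B y ) .] }  — reduce

I3 contains complete items [B → y .], [X → y .] — reduce-reduce conflict.

Answer: Yes — I3: [B → y .] vs [X → y .]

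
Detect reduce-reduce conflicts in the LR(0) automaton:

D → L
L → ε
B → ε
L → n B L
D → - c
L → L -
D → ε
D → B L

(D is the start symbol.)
Yes — I0: [B → .] vs [D → .]

A reduce-reduce conflict occurs when an LR(0) state has two complete items [A → α .] and [B → β .] — both call for a reduction, and with no lookahead the parser cannot choose between them.

Augment with D' → D and build the canonical LR(0) collection (I0 = CLOSURE({[D' → . D]}), then GOTO on every symbol after a dot until no new states appear). It has 11 states:
  I0: { [B → .], [D → . - c], [D → . B L], [D → . L], [D → .], [D' → . D], [L → . L -], [L → . n B L], [L → .] }  — shift, 3 reduces
  I1: { [D → - . c] }  — shift
  I2: { [D → B . L], [L → . L -], [L → . n B L], [L → .] }  — shift, reduce
  I3: { [D' → D .] }  — accept
  I4: { [D → L .], [L → L . -] }  — shift, reduce
  I5: { [B → .], [L → n . B L] }  — reduce
  I6: { [L → . L -], [L → . n B L], [L → .], [L → n B . L] }  — shift, reduce
  I7: { [L → L . -], [L → n B L .] }  — shift, reduce
  I8: { [L → L - .] }  — reduce
  I9: { [D → B L .], [L → L . -] }  — shift, reduce
  I10: { [D → - c .] }  — reduce

I0 contains complete items [B → .], [D → .], [L → .] — reduce-reduce conflict.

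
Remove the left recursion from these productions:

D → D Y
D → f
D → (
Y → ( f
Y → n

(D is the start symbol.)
D is directly left-recursive. The standard transformation for
  A → A α₁ | ... | A α_m | β₁ | ... | β_n
is
  A  → β₁ A' | ... | β_n A'
  A' → α₁ A' | ... | α_m A' | ε

D → f becomes D → f D'
D → ( becomes D → ( D'
D → D Y becomes D' → Y D'
Add D' → ε

Productions for other non-terminals are unchanged:
  Y → ( f
  Y → n

Resulting grammar:
D → f D'
D → ( D'
D' → Y D'
D' → ε
Y → ( f
Y → n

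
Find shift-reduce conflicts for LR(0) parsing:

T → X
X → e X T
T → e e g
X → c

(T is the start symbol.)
No shift-reduce conflicts

A shift-reduce conflict occurs when an LR(0) state has both:
  - a complete (reduce) item [A → α .] (dot at the end), and
  - a shift item [B → β . c γ] (dot before a terminal).

Augment with T' → T and build the canonical LR(0) collection (I0 = CLOSURE({[T' → . T]}), then GOTO on every symbol after a dot until no new states appear). It has 10 states:
  I0: { [T → . X], [T → . e e g], [T' → . T], [X → . c], [X → . e X T] }  — shift
  I1: { [T' → T .] }  — accept
  I2: { [T → X .] }  — reduce
  I3: { [X → c .] }  — reduce
  I4: { [T → e . e g], [X → . c], [X → . e X T], [X → e . X T] }  — shift
  I5: { [T → . X], [T → . e e g], [X → . c], [X → . e X T], [X → e X . T] }  — shift
  I6: { [T → e e . g], [X → . c], [X → . e X T], [X → e . X T] }  — shift
  I7: { [X → . c], [X → . e X T], [X → e . X T] }  — shift
  I8: { [T → e e g .] }  — reduce
  I9: { [X → e X T .] }  — reduce

No state contains both a complete item and a shift item.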